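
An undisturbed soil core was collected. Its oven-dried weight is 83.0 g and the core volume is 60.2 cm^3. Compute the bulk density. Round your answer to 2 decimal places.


Step 1: Identify the formula: BD = dry mass / volume
Step 2: Substitute values: BD = 83.0 / 60.2
Step 3: BD = 1.38 g/cm^3

1.38


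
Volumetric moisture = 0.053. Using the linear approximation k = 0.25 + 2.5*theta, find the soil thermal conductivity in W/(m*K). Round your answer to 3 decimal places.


Step 1: k = 0.25 + 2.5 * theta
Step 2: k = 0.25 + 2.5 * 0.053
Step 3: k = 0.25 + 0.133
Step 4: k = 0.383 W/(m*K)

0.383


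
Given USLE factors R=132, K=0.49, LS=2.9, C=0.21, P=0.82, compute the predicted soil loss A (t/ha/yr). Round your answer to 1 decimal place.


Step 1: A = R * K * LS * C * P
Step 2: R * K = 132 * 0.49 = 64.68
Step 3: (R*K) * LS = 64.68 * 2.9 = 187.572
Step 4: * C * P = 187.572 * 0.21 * 0.82 = 32.3
Step 5: A = 32.3 t/(ha*yr)

32.3


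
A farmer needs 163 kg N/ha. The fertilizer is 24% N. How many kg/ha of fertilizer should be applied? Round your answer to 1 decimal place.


Step 1: Fertilizer rate = target N / (N content / 100)
Step 2: Rate = 163 / (24 / 100)
Step 3: Rate = 163 / 0.24
Step 4: Rate = 679.2 kg/ha

679.2


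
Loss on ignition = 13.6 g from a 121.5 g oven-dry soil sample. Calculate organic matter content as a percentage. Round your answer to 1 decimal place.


Step 1: OM% = 100 * LOI / sample mass
Step 2: OM = 100 * 13.6 / 121.5
Step 3: OM = 11.2%

11.2


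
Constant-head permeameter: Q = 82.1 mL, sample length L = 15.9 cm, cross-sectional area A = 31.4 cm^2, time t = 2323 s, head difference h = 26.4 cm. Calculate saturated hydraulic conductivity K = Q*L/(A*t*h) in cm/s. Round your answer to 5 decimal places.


Step 1: K = Q * L / (A * t * h)
Step 2: Numerator = 82.1 * 15.9 = 1305.39
Step 3: Denominator = 31.4 * 2323 * 26.4 = 1925674.08
Step 4: K = 1305.39 / 1925674.08 = 0.00068 cm/s

0.00068


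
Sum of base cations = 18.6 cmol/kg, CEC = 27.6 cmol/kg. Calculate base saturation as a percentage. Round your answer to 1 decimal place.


Step 1: BS = 100 * (sum of bases) / CEC
Step 2: BS = 100 * 18.6 / 27.6
Step 3: BS = 67.4%

67.4


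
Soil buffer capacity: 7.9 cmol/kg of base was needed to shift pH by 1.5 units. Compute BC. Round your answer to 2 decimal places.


Step 1: BC = change in base / change in pH
Step 2: BC = 7.9 / 1.5
Step 3: BC = 5.27 cmol/(kg*pH unit)

5.27


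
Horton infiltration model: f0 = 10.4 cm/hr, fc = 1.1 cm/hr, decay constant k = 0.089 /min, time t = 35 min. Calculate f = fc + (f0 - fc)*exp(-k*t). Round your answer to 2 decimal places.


Step 1: f = fc + (f0 - fc) * exp(-k * t)
Step 2: exp(-0.089 * 35) = 0.044379
Step 3: f = 1.1 + (10.4 - 1.1) * 0.044379
Step 4: f = 1.1 + 9.3 * 0.044379
Step 5: f = 1.51 cm/hr

1.51


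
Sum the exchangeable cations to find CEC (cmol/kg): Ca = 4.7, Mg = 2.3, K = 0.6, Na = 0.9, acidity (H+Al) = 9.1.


Step 1: CEC = Ca + Mg + K + Na + (H+Al)
Step 2: CEC = 4.7 + 2.3 + 0.6 + 0.9 + 9.1
Step 3: CEC = 17.6 cmol/kg

17.6


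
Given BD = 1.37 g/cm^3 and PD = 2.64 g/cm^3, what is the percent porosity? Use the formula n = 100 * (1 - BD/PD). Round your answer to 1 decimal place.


Step 1: Formula: n = 100 * (1 - BD / PD)
Step 2: n = 100 * (1 - 1.37 / 2.64)
Step 3: n = 100 * (1 - 0.51894)
Step 4: n = 48.1%

48.1


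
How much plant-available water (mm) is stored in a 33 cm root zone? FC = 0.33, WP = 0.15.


Step 1: Available water = (FC - WP) * depth * 10
Step 2: AW = (0.33 - 0.15) * 33 * 10
Step 3: AW = 0.18 * 33 * 10
Step 4: AW = 59.4 mm

59.4


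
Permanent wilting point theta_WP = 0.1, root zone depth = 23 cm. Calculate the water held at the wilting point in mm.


Step 1: Water (mm) = theta_WP * depth * 10
Step 2: Water = 0.1 * 23 * 10
Step 3: Water = 23.0 mm

23.0


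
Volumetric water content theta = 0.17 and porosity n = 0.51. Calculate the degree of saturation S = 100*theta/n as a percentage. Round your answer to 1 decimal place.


Step 1: S = 100 * theta_v / n
Step 2: S = 100 * 0.17 / 0.51
Step 3: S = 33.3%

33.3


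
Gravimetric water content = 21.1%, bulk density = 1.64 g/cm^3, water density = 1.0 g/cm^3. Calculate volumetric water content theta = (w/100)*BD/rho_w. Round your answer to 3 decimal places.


Step 1: theta = (w / 100) * BD / rho_w
Step 2: theta = (21.1 / 100) * 1.64 / 1.0
Step 3: theta = 0.211 * 1.64
Step 4: theta = 0.346

0.346


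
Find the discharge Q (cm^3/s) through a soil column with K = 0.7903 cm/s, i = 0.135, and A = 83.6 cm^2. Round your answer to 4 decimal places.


Step 1: Apply Darcy's law: Q = K * i * A
Step 2: Q = 0.7903 * 0.135 * 83.6
Step 3: Q = 8.9193 cm^3/s

8.9193


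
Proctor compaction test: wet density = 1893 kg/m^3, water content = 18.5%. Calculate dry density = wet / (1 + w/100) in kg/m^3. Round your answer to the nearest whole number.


Step 1: Dry density = wet density / (1 + w/100)
Step 2: Dry density = 1893 / (1 + 18.5/100)
Step 3: Dry density = 1893 / 1.185
Step 4: Dry density = 1597 kg/m^3

1597


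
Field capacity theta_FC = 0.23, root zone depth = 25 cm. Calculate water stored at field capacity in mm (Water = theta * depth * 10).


Step 1: Water (mm) = theta_FC * depth (cm) * 10
Step 2: Water = 0.23 * 25 * 10
Step 3: Water = 57.5 mm

57.5


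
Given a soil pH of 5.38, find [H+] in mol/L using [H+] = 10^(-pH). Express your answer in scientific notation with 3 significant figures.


Step 1: [H+] = 10^(-pH)
Step 2: [H+] = 10^(-5.38)
Step 3: [H+] = 4.17e-06 mol/L

4.17e-06


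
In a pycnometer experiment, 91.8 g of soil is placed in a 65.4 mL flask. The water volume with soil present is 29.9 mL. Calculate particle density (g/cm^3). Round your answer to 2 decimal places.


Step 1: Volume of solids = flask volume - water volume with soil
Step 2: V_solids = 65.4 - 29.9 = 35.5 mL
Step 3: Particle density = mass / V_solids = 91.8 / 35.5 = 2.59 g/cm^3

2.59


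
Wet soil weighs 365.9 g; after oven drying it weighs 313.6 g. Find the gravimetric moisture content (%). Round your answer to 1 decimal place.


Step 1: Water mass = wet - dry = 365.9 - 313.6 = 52.3 g
Step 2: w = 100 * water mass / dry mass
Step 3: w = 100 * 52.3 / 313.6 = 16.7%

16.7


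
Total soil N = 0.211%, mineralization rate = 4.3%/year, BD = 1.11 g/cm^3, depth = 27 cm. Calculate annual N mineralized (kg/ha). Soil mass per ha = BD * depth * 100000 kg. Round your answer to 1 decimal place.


Step 1: Soil mass per ha = BD * depth * 100000 = 1.11 * 27 * 100000 = 2997000 kg
Step 2: Total N pool = soil mass * N%/100 = 2997000 * 0.211/100 = 6323.67 kg/ha
Step 3: N mineralized = N pool * rate%/100 = 6323.67 * 4.3/100 = 271.9 kg/ha/yr

271.9


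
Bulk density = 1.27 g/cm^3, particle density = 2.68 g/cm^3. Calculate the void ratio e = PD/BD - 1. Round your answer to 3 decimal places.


Step 1: e = PD / BD - 1
Step 2: e = 2.68 / 1.27 - 1
Step 3: e = 2.11024 - 1
Step 4: e = 1.11

1.11


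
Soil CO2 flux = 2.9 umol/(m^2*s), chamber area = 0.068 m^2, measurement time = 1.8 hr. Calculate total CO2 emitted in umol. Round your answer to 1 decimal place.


Step 1: Convert time to seconds: 1.8 hr * 3600 = 6480.0 s
Step 2: Total = flux * area * time_s
Step 3: Total = 2.9 * 0.068 * 6480.0
Step 4: Total = 1277.9 umol

1277.9


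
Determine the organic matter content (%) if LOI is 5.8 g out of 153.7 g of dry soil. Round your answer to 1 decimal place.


Step 1: OM% = 100 * LOI / sample mass
Step 2: OM = 100 * 5.8 / 153.7
Step 3: OM = 3.8%

3.8


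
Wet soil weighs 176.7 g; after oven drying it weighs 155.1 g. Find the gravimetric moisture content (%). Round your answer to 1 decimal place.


Step 1: Water mass = wet - dry = 176.7 - 155.1 = 21.6 g
Step 2: w = 100 * water mass / dry mass
Step 3: w = 100 * 21.6 / 155.1 = 13.9%

13.9


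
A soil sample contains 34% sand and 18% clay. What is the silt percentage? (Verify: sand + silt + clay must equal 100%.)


Step 1: sand + silt + clay = 100%
Step 2: silt = 100 - sand - clay
Step 3: silt = 100 - 34 - 18
Step 4: silt = 48%

48


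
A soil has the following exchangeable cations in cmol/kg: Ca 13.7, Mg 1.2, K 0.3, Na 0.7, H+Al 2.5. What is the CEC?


Step 1: CEC = Ca + Mg + K + Na + (H+Al)
Step 2: CEC = 13.7 + 1.2 + 0.3 + 0.7 + 2.5
Step 3: CEC = 18.4 cmol/kg

18.4


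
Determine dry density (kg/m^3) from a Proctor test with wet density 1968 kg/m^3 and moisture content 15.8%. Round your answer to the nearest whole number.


Step 1: Dry density = wet density / (1 + w/100)
Step 2: Dry density = 1968 / (1 + 15.8/100)
Step 3: Dry density = 1968 / 1.158
Step 4: Dry density = 1699 kg/m^3

1699


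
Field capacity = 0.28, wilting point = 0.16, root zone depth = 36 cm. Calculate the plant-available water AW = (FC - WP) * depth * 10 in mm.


Step 1: Available water = (FC - WP) * depth * 10
Step 2: AW = (0.28 - 0.16) * 36 * 10
Step 3: AW = 0.12 * 36 * 10
Step 4: AW = 43.2 mm

43.2


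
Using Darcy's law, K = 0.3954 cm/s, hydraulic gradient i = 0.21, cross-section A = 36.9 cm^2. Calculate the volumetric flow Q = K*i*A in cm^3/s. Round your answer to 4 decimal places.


Step 1: Apply Darcy's law: Q = K * i * A
Step 2: Q = 0.3954 * 0.21 * 36.9
Step 3: Q = 3.064 cm^3/s

3.064


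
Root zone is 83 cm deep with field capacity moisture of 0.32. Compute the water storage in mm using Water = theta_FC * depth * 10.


Step 1: Water (mm) = theta_FC * depth (cm) * 10
Step 2: Water = 0.32 * 83 * 10
Step 3: Water = 265.6 mm

265.6


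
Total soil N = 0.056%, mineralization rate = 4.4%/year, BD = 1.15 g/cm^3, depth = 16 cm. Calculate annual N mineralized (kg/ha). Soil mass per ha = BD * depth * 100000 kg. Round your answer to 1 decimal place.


Step 1: Soil mass per ha = BD * depth * 100000 = 1.15 * 16 * 100000 = 1840000 kg
Step 2: Total N pool = soil mass * N%/100 = 1840000 * 0.056/100 = 1030.4 kg/ha
Step 3: N mineralized = N pool * rate%/100 = 1030.4 * 4.4/100 = 45.3 kg/ha/yr

45.3


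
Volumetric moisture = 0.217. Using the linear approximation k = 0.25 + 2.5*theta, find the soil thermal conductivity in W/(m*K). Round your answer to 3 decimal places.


Step 1: k = 0.25 + 2.5 * theta
Step 2: k = 0.25 + 2.5 * 0.217
Step 3: k = 0.25 + 0.543
Step 4: k = 0.793 W/(m*K)

0.793


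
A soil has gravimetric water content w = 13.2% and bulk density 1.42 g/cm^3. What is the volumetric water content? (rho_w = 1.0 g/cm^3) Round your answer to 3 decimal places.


Step 1: theta = (w / 100) * BD / rho_w
Step 2: theta = (13.2 / 100) * 1.42 / 1.0
Step 3: theta = 0.132 * 1.42
Step 4: theta = 0.187

0.187


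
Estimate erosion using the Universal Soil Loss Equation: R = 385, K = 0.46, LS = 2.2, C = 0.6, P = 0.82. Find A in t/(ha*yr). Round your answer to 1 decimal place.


Step 1: A = R * K * LS * C * P
Step 2: R * K = 385 * 0.46 = 177.1
Step 3: (R*K) * LS = 177.1 * 2.2 = 389.62
Step 4: * C * P = 389.62 * 0.6 * 0.82 = 191.7
Step 5: A = 191.7 t/(ha*yr)

191.7


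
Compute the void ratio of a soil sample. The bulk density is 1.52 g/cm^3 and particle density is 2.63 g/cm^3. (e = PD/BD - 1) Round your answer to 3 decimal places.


Step 1: e = PD / BD - 1
Step 2: e = 2.63 / 1.52 - 1
Step 3: e = 1.73026 - 1
Step 4: e = 0.73

0.73


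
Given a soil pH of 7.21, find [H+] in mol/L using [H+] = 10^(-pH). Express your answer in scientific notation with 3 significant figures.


Step 1: [H+] = 10^(-pH)
Step 2: [H+] = 10^(-7.21)
Step 3: [H+] = 6.17e-08 mol/L

6.17e-08


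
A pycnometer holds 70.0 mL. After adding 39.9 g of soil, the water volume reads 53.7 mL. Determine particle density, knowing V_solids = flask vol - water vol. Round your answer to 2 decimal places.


Step 1: Volume of solids = flask volume - water volume with soil
Step 2: V_solids = 70.0 - 53.7 = 16.3 mL
Step 3: Particle density = mass / V_solids = 39.9 / 16.3 = 2.45 g/cm^3

2.45


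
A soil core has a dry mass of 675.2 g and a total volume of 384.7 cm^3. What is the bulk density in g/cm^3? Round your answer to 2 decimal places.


Step 1: Identify the formula: BD = dry mass / volume
Step 2: Substitute values: BD = 675.2 / 384.7
Step 3: BD = 1.76 g/cm^3

1.76


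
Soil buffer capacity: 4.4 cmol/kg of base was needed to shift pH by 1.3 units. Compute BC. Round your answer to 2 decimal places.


Step 1: BC = change in base / change in pH
Step 2: BC = 4.4 / 1.3
Step 3: BC = 3.38 cmol/(kg*pH unit)

3.38


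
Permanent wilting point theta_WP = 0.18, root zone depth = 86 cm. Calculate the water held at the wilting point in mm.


Step 1: Water (mm) = theta_WP * depth * 10
Step 2: Water = 0.18 * 86 * 10
Step 3: Water = 154.8 mm

154.8


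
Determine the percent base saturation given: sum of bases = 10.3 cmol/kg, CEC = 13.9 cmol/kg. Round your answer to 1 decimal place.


Step 1: BS = 100 * (sum of bases) / CEC
Step 2: BS = 100 * 10.3 / 13.9
Step 3: BS = 74.1%

74.1


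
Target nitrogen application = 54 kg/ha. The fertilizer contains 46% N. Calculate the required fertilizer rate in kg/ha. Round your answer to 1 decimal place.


Step 1: Fertilizer rate = target N / (N content / 100)
Step 2: Rate = 54 / (46 / 100)
Step 3: Rate = 54 / 0.46
Step 4: Rate = 117.4 kg/ha

117.4


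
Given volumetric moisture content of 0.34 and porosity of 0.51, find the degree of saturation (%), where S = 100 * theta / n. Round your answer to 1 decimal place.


Step 1: S = 100 * theta_v / n
Step 2: S = 100 * 0.34 / 0.51
Step 3: S = 66.7%

66.7


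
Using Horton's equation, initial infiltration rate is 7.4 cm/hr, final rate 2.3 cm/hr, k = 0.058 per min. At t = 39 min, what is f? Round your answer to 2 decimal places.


Step 1: f = fc + (f0 - fc) * exp(-k * t)
Step 2: exp(-0.058 * 39) = 0.104142
Step 3: f = 2.3 + (7.4 - 2.3) * 0.104142
Step 4: f = 2.3 + 5.1 * 0.104142
Step 5: f = 2.83 cm/hr

2.83


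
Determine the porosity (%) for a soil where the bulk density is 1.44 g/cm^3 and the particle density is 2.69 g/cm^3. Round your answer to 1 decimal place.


Step 1: Formula: n = 100 * (1 - BD / PD)
Step 2: n = 100 * (1 - 1.44 / 2.69)
Step 3: n = 100 * (1 - 0.53532)
Step 4: n = 46.5%

46.5


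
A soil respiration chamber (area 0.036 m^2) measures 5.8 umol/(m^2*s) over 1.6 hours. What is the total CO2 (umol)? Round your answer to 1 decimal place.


Step 1: Convert time to seconds: 1.6 hr * 3600 = 5760.0 s
Step 2: Total = flux * area * time_s
Step 3: Total = 5.8 * 0.036 * 5760.0
Step 4: Total = 1202.7 umol

1202.7


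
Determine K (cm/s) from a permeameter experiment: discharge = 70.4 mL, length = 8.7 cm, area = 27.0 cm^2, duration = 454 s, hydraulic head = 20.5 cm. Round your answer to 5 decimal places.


Step 1: K = Q * L / (A * t * h)
Step 2: Numerator = 70.4 * 8.7 = 612.48
Step 3: Denominator = 27.0 * 454 * 20.5 = 251289.0
Step 4: K = 612.48 / 251289.0 = 0.00244 cm/s

0.00244


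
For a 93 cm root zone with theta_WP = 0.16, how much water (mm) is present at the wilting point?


Step 1: Water (mm) = theta_WP * depth * 10
Step 2: Water = 0.16 * 93 * 10
Step 3: Water = 148.8 mm

148.8


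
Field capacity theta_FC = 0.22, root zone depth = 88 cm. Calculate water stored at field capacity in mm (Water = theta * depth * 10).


Step 1: Water (mm) = theta_FC * depth (cm) * 10
Step 2: Water = 0.22 * 88 * 10
Step 3: Water = 193.6 mm

193.6


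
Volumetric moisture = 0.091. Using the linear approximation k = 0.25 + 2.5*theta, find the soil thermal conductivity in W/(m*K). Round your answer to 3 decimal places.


Step 1: k = 0.25 + 2.5 * theta
Step 2: k = 0.25 + 2.5 * 0.091
Step 3: k = 0.25 + 0.228
Step 4: k = 0.478 W/(m*K)

0.478


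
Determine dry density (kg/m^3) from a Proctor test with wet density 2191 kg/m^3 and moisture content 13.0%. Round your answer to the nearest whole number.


Step 1: Dry density = wet density / (1 + w/100)
Step 2: Dry density = 2191 / (1 + 13.0/100)
Step 3: Dry density = 2191 / 1.13
Step 4: Dry density = 1939 kg/m^3

1939


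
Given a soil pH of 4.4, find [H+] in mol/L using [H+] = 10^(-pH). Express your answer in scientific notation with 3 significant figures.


Step 1: [H+] = 10^(-pH)
Step 2: [H+] = 10^(-4.4)
Step 3: [H+] = 3.98e-05 mol/L

3.98e-05


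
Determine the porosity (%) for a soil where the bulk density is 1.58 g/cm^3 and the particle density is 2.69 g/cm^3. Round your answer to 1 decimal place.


Step 1: Formula: n = 100 * (1 - BD / PD)
Step 2: n = 100 * (1 - 1.58 / 2.69)
Step 3: n = 100 * (1 - 0.58736)
Step 4: n = 41.3%

41.3


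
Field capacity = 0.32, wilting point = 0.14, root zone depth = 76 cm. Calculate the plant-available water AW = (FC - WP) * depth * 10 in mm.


Step 1: Available water = (FC - WP) * depth * 10
Step 2: AW = (0.32 - 0.14) * 76 * 10
Step 3: AW = 0.18 * 76 * 10
Step 4: AW = 136.8 mm

136.8


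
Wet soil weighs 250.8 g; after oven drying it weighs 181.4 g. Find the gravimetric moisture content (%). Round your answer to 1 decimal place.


Step 1: Water mass = wet - dry = 250.8 - 181.4 = 69.4 g
Step 2: w = 100 * water mass / dry mass
Step 3: w = 100 * 69.4 / 181.4 = 38.3%

38.3


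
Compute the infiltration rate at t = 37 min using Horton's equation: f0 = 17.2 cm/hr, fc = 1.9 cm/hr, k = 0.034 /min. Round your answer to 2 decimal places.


Step 1: f = fc + (f0 - fc) * exp(-k * t)
Step 2: exp(-0.034 * 37) = 0.284222
Step 3: f = 1.9 + (17.2 - 1.9) * 0.284222
Step 4: f = 1.9 + 15.3 * 0.284222
Step 5: f = 6.25 cm/hr

6.25


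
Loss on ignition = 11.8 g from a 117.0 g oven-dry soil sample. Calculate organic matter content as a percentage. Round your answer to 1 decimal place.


Step 1: OM% = 100 * LOI / sample mass
Step 2: OM = 100 * 11.8 / 117.0
Step 3: OM = 10.1%

10.1


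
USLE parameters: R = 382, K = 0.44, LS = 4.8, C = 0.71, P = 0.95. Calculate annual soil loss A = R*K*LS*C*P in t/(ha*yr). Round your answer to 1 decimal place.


Step 1: A = R * K * LS * C * P
Step 2: R * K = 382 * 0.44 = 168.08
Step 3: (R*K) * LS = 168.08 * 4.8 = 806.784
Step 4: * C * P = 806.784 * 0.71 * 0.95 = 544.2
Step 5: A = 544.2 t/(ha*yr)

544.2


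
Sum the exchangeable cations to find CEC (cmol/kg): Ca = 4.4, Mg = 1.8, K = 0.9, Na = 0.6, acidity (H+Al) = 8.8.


Step 1: CEC = Ca + Mg + K + Na + (H+Al)
Step 2: CEC = 4.4 + 1.8 + 0.9 + 0.6 + 8.8
Step 3: CEC = 16.5 cmol/kg

16.5


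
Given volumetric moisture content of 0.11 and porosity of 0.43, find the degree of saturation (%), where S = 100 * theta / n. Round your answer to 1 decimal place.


Step 1: S = 100 * theta_v / n
Step 2: S = 100 * 0.11 / 0.43
Step 3: S = 25.6%

25.6


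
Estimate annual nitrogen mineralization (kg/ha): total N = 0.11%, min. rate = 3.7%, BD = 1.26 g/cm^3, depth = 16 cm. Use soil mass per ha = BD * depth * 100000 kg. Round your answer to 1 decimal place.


Step 1: Soil mass per ha = BD * depth * 100000 = 1.26 * 16 * 100000 = 2016000 kg
Step 2: Total N pool = soil mass * N%/100 = 2016000 * 0.11/100 = 2217.6 kg/ha
Step 3: N mineralized = N pool * rate%/100 = 2217.6 * 3.7/100 = 82.1 kg/ha/yr

82.1


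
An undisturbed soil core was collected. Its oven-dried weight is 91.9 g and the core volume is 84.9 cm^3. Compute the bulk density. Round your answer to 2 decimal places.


Step 1: Identify the formula: BD = dry mass / volume
Step 2: Substitute values: BD = 91.9 / 84.9
Step 3: BD = 1.08 g/cm^3

1.08


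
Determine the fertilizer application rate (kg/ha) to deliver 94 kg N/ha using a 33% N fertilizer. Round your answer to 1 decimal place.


Step 1: Fertilizer rate = target N / (N content / 100)
Step 2: Rate = 94 / (33 / 100)
Step 3: Rate = 94 / 0.33
Step 4: Rate = 284.8 kg/ha

284.8


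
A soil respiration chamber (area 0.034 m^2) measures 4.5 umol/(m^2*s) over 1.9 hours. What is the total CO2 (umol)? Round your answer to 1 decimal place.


Step 1: Convert time to seconds: 1.9 hr * 3600 = 6840.0 s
Step 2: Total = flux * area * time_s
Step 3: Total = 4.5 * 0.034 * 6840.0
Step 4: Total = 1046.5 umol

1046.5


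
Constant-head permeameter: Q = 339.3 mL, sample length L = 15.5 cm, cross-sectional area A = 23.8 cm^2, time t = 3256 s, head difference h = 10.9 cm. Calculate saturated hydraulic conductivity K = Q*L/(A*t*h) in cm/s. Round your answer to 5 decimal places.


Step 1: K = Q * L / (A * t * h)
Step 2: Numerator = 339.3 * 15.5 = 5259.15
Step 3: Denominator = 23.8 * 3256 * 10.9 = 844671.52
Step 4: K = 5259.15 / 844671.52 = 0.00623 cm/s

0.00623


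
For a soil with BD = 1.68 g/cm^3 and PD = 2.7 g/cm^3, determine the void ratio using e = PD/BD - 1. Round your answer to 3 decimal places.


Step 1: e = PD / BD - 1
Step 2: e = 2.7 / 1.68 - 1
Step 3: e = 1.60714 - 1
Step 4: e = 0.607

0.607


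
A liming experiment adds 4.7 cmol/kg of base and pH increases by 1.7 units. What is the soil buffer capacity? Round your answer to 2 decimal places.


Step 1: BC = change in base / change in pH
Step 2: BC = 4.7 / 1.7
Step 3: BC = 2.76 cmol/(kg*pH unit)

2.76


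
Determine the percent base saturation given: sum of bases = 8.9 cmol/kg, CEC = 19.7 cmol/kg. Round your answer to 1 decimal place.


Step 1: BS = 100 * (sum of bases) / CEC
Step 2: BS = 100 * 8.9 / 19.7
Step 3: BS = 45.2%

45.2


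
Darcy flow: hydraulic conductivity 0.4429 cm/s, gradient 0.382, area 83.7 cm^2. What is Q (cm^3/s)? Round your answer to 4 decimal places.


Step 1: Apply Darcy's law: Q = K * i * A
Step 2: Q = 0.4429 * 0.382 * 83.7
Step 3: Q = 14.161 cm^3/s

14.161


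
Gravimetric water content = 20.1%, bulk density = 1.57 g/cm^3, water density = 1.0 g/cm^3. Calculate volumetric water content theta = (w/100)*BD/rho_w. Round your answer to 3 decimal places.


Step 1: theta = (w / 100) * BD / rho_w
Step 2: theta = (20.1 / 100) * 1.57 / 1.0
Step 3: theta = 0.201 * 1.57
Step 4: theta = 0.316

0.316


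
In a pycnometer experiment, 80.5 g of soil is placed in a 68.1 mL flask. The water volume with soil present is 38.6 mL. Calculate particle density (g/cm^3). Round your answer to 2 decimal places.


Step 1: Volume of solids = flask volume - water volume with soil
Step 2: V_solids = 68.1 - 38.6 = 29.5 mL
Step 3: Particle density = mass / V_solids = 80.5 / 29.5 = 2.73 g/cm^3

2.73


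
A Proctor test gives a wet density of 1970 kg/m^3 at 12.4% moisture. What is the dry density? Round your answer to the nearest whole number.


Step 1: Dry density = wet density / (1 + w/100)
Step 2: Dry density = 1970 / (1 + 12.4/100)
Step 3: Dry density = 1970 / 1.124
Step 4: Dry density = 1753 kg/m^3

1753


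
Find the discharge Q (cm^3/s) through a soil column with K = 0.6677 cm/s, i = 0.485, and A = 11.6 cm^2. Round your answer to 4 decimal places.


Step 1: Apply Darcy's law: Q = K * i * A
Step 2: Q = 0.6677 * 0.485 * 11.6
Step 3: Q = 3.7565 cm^3/s

3.7565


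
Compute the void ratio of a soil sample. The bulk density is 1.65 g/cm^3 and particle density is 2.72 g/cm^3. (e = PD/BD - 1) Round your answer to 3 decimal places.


Step 1: e = PD / BD - 1
Step 2: e = 2.72 / 1.65 - 1
Step 3: e = 1.64848 - 1
Step 4: e = 0.648

0.648


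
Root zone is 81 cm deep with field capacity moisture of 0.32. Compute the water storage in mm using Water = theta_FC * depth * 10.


Step 1: Water (mm) = theta_FC * depth (cm) * 10
Step 2: Water = 0.32 * 81 * 10
Step 3: Water = 259.2 mm

259.2


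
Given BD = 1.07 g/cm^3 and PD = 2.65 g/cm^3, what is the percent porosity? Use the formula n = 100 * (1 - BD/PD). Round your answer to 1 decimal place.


Step 1: Formula: n = 100 * (1 - BD / PD)
Step 2: n = 100 * (1 - 1.07 / 2.65)
Step 3: n = 100 * (1 - 0.40377)
Step 4: n = 59.6%

59.6


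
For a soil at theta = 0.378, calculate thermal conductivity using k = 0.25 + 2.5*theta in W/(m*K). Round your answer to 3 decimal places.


Step 1: k = 0.25 + 2.5 * theta
Step 2: k = 0.25 + 2.5 * 0.378
Step 3: k = 0.25 + 0.945
Step 4: k = 1.195 W/(m*K)

1.195


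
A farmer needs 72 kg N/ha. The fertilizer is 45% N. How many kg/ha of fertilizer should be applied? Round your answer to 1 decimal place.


Step 1: Fertilizer rate = target N / (N content / 100)
Step 2: Rate = 72 / (45 / 100)
Step 3: Rate = 72 / 0.45
Step 4: Rate = 160.0 kg/ha

160.0


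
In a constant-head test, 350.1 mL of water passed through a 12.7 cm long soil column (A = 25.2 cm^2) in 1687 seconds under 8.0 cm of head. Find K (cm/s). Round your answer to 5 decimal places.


Step 1: K = Q * L / (A * t * h)
Step 2: Numerator = 350.1 * 12.7 = 4446.27
Step 3: Denominator = 25.2 * 1687 * 8.0 = 340099.2
Step 4: K = 4446.27 / 340099.2 = 0.01307 cm/s

0.01307


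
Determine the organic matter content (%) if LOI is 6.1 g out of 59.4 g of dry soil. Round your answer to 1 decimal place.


Step 1: OM% = 100 * LOI / sample mass
Step 2: OM = 100 * 6.1 / 59.4
Step 3: OM = 10.3%

10.3


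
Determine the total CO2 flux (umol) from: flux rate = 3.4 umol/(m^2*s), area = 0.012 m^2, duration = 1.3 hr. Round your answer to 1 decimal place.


Step 1: Convert time to seconds: 1.3 hr * 3600 = 4680.0 s
Step 2: Total = flux * area * time_s
Step 3: Total = 3.4 * 0.012 * 4680.0
Step 4: Total = 190.9 umol

190.9


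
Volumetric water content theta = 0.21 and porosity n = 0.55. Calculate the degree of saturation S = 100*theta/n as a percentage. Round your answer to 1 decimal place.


Step 1: S = 100 * theta_v / n
Step 2: S = 100 * 0.21 / 0.55
Step 3: S = 38.2%

38.2


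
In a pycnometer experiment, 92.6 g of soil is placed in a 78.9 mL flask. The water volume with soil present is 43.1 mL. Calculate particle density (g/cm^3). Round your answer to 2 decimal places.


Step 1: Volume of solids = flask volume - water volume with soil
Step 2: V_solids = 78.9 - 43.1 = 35.8 mL
Step 3: Particle density = mass / V_solids = 92.6 / 35.8 = 2.59 g/cm^3

2.59


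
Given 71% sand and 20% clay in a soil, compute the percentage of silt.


Step 1: sand + silt + clay = 100%
Step 2: silt = 100 - sand - clay
Step 3: silt = 100 - 71 - 20
Step 4: silt = 9%

9


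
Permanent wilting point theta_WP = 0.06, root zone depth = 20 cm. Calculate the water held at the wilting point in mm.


Step 1: Water (mm) = theta_WP * depth * 10
Step 2: Water = 0.06 * 20 * 10
Step 3: Water = 12.0 mm

12.0


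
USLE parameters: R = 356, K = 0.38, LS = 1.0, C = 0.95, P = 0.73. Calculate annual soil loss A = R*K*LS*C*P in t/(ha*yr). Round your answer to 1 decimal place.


Step 1: A = R * K * LS * C * P
Step 2: R * K = 356 * 0.38 = 135.28
Step 3: (R*K) * LS = 135.28 * 1.0 = 135.28
Step 4: * C * P = 135.28 * 0.95 * 0.73 = 93.8
Step 5: A = 93.8 t/(ha*yr)

93.8


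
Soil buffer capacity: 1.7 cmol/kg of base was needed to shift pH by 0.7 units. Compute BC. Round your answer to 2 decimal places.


Step 1: BC = change in base / change in pH
Step 2: BC = 1.7 / 0.7
Step 3: BC = 2.43 cmol/(kg*pH unit)

2.43


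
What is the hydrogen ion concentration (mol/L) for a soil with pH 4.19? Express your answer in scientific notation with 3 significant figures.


Step 1: [H+] = 10^(-pH)
Step 2: [H+] = 10^(-4.19)
Step 3: [H+] = 6.46e-05 mol/L

6.46e-05


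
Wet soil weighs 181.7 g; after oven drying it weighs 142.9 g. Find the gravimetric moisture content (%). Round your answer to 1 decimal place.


Step 1: Water mass = wet - dry = 181.7 - 142.9 = 38.8 g
Step 2: w = 100 * water mass / dry mass
Step 3: w = 100 * 38.8 / 142.9 = 27.2%

27.2


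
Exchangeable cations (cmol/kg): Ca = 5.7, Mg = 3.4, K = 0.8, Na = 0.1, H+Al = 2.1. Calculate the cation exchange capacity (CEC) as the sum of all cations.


Step 1: CEC = Ca + Mg + K + Na + (H+Al)
Step 2: CEC = 5.7 + 3.4 + 0.8 + 0.1 + 2.1
Step 3: CEC = 12.1 cmol/kg

12.1


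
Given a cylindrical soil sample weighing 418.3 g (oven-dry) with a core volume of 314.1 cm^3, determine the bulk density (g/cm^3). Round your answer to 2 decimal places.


Step 1: Identify the formula: BD = dry mass / volume
Step 2: Substitute values: BD = 418.3 / 314.1
Step 3: BD = 1.33 g/cm^3

1.33


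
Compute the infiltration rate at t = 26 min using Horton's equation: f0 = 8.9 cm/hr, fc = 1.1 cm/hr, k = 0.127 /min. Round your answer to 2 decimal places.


Step 1: f = fc + (f0 - fc) * exp(-k * t)
Step 2: exp(-0.127 * 26) = 0.036809
Step 3: f = 1.1 + (8.9 - 1.1) * 0.036809
Step 4: f = 1.1 + 7.8 * 0.036809
Step 5: f = 1.39 cm/hr

1.39


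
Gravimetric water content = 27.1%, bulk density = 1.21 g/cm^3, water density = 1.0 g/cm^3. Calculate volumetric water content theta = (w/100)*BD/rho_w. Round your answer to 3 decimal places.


Step 1: theta = (w / 100) * BD / rho_w
Step 2: theta = (27.1 / 100) * 1.21 / 1.0
Step 3: theta = 0.271 * 1.21
Step 4: theta = 0.328

0.328


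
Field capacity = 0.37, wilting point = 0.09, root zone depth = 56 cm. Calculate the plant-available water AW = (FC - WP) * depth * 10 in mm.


Step 1: Available water = (FC - WP) * depth * 10
Step 2: AW = (0.37 - 0.09) * 56 * 10
Step 3: AW = 0.28 * 56 * 10
Step 4: AW = 156.8 mm

156.8


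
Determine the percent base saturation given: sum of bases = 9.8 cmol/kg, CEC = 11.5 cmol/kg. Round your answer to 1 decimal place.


Step 1: BS = 100 * (sum of bases) / CEC
Step 2: BS = 100 * 9.8 / 11.5
Step 3: BS = 85.2%

85.2


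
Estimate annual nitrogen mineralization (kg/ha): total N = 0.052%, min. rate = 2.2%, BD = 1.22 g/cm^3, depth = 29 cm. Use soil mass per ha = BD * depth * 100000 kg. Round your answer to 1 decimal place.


Step 1: Soil mass per ha = BD * depth * 100000 = 1.22 * 29 * 100000 = 3538000 kg
Step 2: Total N pool = soil mass * N%/100 = 3538000 * 0.052/100 = 1839.76 kg/ha
Step 3: N mineralized = N pool * rate%/100 = 1839.76 * 2.2/100 = 40.5 kg/ha/yr

40.5


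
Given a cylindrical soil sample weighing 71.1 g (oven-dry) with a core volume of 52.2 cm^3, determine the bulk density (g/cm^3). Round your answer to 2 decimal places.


Step 1: Identify the formula: BD = dry mass / volume
Step 2: Substitute values: BD = 71.1 / 52.2
Step 3: BD = 1.36 g/cm^3

1.36


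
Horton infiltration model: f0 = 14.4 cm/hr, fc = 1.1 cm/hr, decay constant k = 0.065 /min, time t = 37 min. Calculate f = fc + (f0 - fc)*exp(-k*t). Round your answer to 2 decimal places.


Step 1: f = fc + (f0 - fc) * exp(-k * t)
Step 2: exp(-0.065 * 37) = 0.090265
Step 3: f = 1.1 + (14.4 - 1.1) * 0.090265
Step 4: f = 1.1 + 13.3 * 0.090265
Step 5: f = 2.3 cm/hr

2.3


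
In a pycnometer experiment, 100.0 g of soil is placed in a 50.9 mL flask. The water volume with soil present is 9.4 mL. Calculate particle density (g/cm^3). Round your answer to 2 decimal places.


Step 1: Volume of solids = flask volume - water volume with soil
Step 2: V_solids = 50.9 - 9.4 = 41.5 mL
Step 3: Particle density = mass / V_solids = 100.0 / 41.5 = 2.41 g/cm^3

2.41


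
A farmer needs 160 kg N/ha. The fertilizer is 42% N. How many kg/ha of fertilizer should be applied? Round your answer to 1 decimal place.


Step 1: Fertilizer rate = target N / (N content / 100)
Step 2: Rate = 160 / (42 / 100)
Step 3: Rate = 160 / 0.42
Step 4: Rate = 381.0 kg/ha

381.0


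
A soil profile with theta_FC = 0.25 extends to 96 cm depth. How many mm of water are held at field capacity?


Step 1: Water (mm) = theta_FC * depth (cm) * 10
Step 2: Water = 0.25 * 96 * 10
Step 3: Water = 240.0 mm

240.0


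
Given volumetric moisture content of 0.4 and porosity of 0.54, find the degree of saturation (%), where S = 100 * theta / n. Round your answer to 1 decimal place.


Step 1: S = 100 * theta_v / n
Step 2: S = 100 * 0.4 / 0.54
Step 3: S = 74.1%

74.1


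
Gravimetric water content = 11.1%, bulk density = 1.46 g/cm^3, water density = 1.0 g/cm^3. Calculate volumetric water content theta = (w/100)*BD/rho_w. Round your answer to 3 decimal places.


Step 1: theta = (w / 100) * BD / rho_w
Step 2: theta = (11.1 / 100) * 1.46 / 1.0
Step 3: theta = 0.111 * 1.46
Step 4: theta = 0.162

0.162


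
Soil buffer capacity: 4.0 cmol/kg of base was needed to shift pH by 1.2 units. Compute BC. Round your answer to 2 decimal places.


Step 1: BC = change in base / change in pH
Step 2: BC = 4.0 / 1.2
Step 3: BC = 3.33 cmol/(kg*pH unit)

3.33


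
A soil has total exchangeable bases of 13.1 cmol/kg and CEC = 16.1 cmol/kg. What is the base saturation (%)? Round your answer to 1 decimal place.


Step 1: BS = 100 * (sum of bases) / CEC
Step 2: BS = 100 * 13.1 / 16.1
Step 3: BS = 81.4%

81.4


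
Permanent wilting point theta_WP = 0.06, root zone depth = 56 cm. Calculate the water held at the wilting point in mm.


Step 1: Water (mm) = theta_WP * depth * 10
Step 2: Water = 0.06 * 56 * 10
Step 3: Water = 33.6 mm

33.6


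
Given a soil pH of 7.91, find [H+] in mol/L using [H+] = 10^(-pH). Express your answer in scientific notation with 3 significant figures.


Step 1: [H+] = 10^(-pH)
Step 2: [H+] = 10^(-7.91)
Step 3: [H+] = 1.23e-08 mol/L

1.23e-08


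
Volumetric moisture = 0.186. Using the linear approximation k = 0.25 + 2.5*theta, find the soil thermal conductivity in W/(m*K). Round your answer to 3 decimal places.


Step 1: k = 0.25 + 2.5 * theta
Step 2: k = 0.25 + 2.5 * 0.186
Step 3: k = 0.25 + 0.465
Step 4: k = 0.715 W/(m*K)

0.715


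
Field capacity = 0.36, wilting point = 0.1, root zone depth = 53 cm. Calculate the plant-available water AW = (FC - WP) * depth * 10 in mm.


Step 1: Available water = (FC - WP) * depth * 10
Step 2: AW = (0.36 - 0.1) * 53 * 10
Step 3: AW = 0.26 * 53 * 10
Step 4: AW = 137.8 mm

137.8


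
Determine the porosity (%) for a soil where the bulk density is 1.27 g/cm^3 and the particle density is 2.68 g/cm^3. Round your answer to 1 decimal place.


Step 1: Formula: n = 100 * (1 - BD / PD)
Step 2: n = 100 * (1 - 1.27 / 2.68)
Step 3: n = 100 * (1 - 0.47388)
Step 4: n = 52.6%

52.6


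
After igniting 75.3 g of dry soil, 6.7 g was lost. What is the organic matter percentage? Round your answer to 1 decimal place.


Step 1: OM% = 100 * LOI / sample mass
Step 2: OM = 100 * 6.7 / 75.3
Step 3: OM = 8.9%

8.9


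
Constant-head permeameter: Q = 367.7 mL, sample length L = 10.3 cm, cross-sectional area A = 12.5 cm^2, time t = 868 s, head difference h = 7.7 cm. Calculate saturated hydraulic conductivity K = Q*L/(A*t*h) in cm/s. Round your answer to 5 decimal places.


Step 1: K = Q * L / (A * t * h)
Step 2: Numerator = 367.7 * 10.3 = 3787.31
Step 3: Denominator = 12.5 * 868 * 7.7 = 83545.0
Step 4: K = 3787.31 / 83545.0 = 0.04533 cm/s

0.04533


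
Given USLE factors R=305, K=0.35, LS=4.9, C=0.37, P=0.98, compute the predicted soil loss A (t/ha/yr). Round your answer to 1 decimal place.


Step 1: A = R * K * LS * C * P
Step 2: R * K = 305 * 0.35 = 106.75
Step 3: (R*K) * LS = 106.75 * 4.9 = 523.075
Step 4: * C * P = 523.075 * 0.37 * 0.98 = 189.7
Step 5: A = 189.7 t/(ha*yr)

189.7


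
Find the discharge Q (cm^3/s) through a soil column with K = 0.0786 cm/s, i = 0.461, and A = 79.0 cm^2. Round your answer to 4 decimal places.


Step 1: Apply Darcy's law: Q = K * i * A
Step 2: Q = 0.0786 * 0.461 * 79.0
Step 3: Q = 2.8625 cm^3/s

2.8625


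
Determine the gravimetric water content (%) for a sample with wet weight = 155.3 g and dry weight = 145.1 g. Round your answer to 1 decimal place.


Step 1: Water mass = wet - dry = 155.3 - 145.1 = 10.2 g
Step 2: w = 100 * water mass / dry mass
Step 3: w = 100 * 10.2 / 145.1 = 7.0%

7.0


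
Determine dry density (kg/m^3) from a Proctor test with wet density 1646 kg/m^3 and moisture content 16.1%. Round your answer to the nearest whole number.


Step 1: Dry density = wet density / (1 + w/100)
Step 2: Dry density = 1646 / (1 + 16.1/100)
Step 3: Dry density = 1646 / 1.161
Step 4: Dry density = 1418 kg/m^3

1418


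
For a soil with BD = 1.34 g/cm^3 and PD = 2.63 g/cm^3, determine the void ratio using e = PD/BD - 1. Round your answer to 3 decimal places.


Step 1: e = PD / BD - 1
Step 2: e = 2.63 / 1.34 - 1
Step 3: e = 1.96269 - 1
Step 4: e = 0.963

0.963


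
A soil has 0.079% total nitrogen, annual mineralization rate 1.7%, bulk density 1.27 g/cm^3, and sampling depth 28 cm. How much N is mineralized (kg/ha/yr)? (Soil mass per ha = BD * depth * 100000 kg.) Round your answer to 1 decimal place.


Step 1: Soil mass per ha = BD * depth * 100000 = 1.27 * 28 * 100000 = 3556000 kg
Step 2: Total N pool = soil mass * N%/100 = 3556000 * 0.079/100 = 2809.24 kg/ha
Step 3: N mineralized = N pool * rate%/100 = 2809.24 * 1.7/100 = 47.8 kg/ha/yr

47.8


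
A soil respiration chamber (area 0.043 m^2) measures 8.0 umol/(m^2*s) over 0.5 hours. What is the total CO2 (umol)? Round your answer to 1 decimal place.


Step 1: Convert time to seconds: 0.5 hr * 3600 = 1800.0 s
Step 2: Total = flux * area * time_s
Step 3: Total = 8.0 * 0.043 * 1800.0
Step 4: Total = 619.2 umol

619.2


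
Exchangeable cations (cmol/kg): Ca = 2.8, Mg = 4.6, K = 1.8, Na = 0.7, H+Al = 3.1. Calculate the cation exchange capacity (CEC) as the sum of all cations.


Step 1: CEC = Ca + Mg + K + Na + (H+Al)
Step 2: CEC = 2.8 + 4.6 + 1.8 + 0.7 + 3.1
Step 3: CEC = 13.0 cmol/kg

13.0


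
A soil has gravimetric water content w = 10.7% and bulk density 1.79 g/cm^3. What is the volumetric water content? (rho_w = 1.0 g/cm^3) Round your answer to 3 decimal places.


Step 1: theta = (w / 100) * BD / rho_w
Step 2: theta = (10.7 / 100) * 1.79 / 1.0
Step 3: theta = 0.107 * 1.79
Step 4: theta = 0.192

0.192


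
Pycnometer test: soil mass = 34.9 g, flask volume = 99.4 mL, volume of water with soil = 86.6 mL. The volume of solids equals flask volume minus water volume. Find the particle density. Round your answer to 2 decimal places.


Step 1: Volume of solids = flask volume - water volume with soil
Step 2: V_solids = 99.4 - 86.6 = 12.8 mL
Step 3: Particle density = mass / V_solids = 34.9 / 12.8 = 2.73 g/cm^3

2.73


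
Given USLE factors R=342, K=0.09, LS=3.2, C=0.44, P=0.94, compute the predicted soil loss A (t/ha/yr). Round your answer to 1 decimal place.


Step 1: A = R * K * LS * C * P
Step 2: R * K = 342 * 0.09 = 30.78
Step 3: (R*K) * LS = 30.78 * 3.2 = 98.496
Step 4: * C * P = 98.496 * 0.44 * 0.94 = 40.7
Step 5: A = 40.7 t/(ha*yr)

40.7


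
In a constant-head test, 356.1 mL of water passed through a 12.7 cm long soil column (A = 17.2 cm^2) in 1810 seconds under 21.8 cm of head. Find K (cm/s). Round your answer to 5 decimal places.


Step 1: K = Q * L / (A * t * h)
Step 2: Numerator = 356.1 * 12.7 = 4522.47
Step 3: Denominator = 17.2 * 1810 * 21.8 = 678677.6
Step 4: K = 4522.47 / 678677.6 = 0.00666 cm/s

0.00666


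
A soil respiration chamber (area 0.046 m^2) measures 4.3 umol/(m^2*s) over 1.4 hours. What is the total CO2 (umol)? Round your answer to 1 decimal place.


Step 1: Convert time to seconds: 1.4 hr * 3600 = 5040.0 s
Step 2: Total = flux * area * time_s
Step 3: Total = 4.3 * 0.046 * 5040.0
Step 4: Total = 996.9 umol

996.9


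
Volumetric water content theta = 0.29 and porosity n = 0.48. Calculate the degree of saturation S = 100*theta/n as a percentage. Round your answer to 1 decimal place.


Step 1: S = 100 * theta_v / n
Step 2: S = 100 * 0.29 / 0.48
Step 3: S = 60.4%

60.4


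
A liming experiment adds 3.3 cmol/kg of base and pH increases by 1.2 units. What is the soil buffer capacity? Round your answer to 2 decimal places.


Step 1: BC = change in base / change in pH
Step 2: BC = 3.3 / 1.2
Step 3: BC = 2.75 cmol/(kg*pH unit)

2.75


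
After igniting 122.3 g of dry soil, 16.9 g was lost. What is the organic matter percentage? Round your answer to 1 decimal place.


Step 1: OM% = 100 * LOI / sample mass
Step 2: OM = 100 * 16.9 / 122.3
Step 3: OM = 13.8%

13.8


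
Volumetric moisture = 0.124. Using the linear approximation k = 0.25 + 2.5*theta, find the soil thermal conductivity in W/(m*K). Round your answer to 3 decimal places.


Step 1: k = 0.25 + 2.5 * theta
Step 2: k = 0.25 + 2.5 * 0.124
Step 3: k = 0.25 + 0.31
Step 4: k = 0.56 W/(m*K)

0.56


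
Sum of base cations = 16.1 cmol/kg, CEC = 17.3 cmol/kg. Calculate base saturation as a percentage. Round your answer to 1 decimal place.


Step 1: BS = 100 * (sum of bases) / CEC
Step 2: BS = 100 * 16.1 / 17.3
Step 3: BS = 93.1%

93.1
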